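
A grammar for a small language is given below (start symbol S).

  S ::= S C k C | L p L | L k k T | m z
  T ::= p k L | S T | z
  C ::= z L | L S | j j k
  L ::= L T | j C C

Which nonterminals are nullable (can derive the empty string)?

No nonterminal has an empty production or an RHS whose symbols are all nullable.

{ } (none)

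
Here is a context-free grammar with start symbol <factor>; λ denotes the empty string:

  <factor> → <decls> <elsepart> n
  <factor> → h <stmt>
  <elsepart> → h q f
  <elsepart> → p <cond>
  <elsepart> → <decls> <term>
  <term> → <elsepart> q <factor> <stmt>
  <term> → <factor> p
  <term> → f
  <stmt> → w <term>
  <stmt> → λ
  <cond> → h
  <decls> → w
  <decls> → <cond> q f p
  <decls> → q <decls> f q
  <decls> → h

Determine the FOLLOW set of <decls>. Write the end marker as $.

In <factor> → <decls> <elsepart> n: add FIRST(<elsepart> n) = { h, p, q, w }.
In <elsepart> → <decls> <term>: add FIRST(<term>) = { f, h, p, q, w }.
In <decls> → q <decls> f q: add FIRST(f q) = { f }.
Union: FOLLOW(<decls>) = { f, h, p, q, w }.

{ f, h, p, q, w }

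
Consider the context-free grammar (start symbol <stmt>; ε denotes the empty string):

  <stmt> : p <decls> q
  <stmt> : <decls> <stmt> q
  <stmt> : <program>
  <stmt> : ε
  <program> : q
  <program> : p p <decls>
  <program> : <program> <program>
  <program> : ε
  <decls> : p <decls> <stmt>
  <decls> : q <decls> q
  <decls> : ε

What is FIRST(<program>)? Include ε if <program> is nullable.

{ p, q, ε }

<program> : q contributes {q}.
<program> : p p <decls> contributes {p}.
From <program> : <program> <program>: <program>, <program> nullable, take FIRST(<program>) ∪ FIRST(<program>) = { p, q }; also ε since the whole RHS is nullable.
<program> : ε contributes ε.
Union: FIRST(<program>) = { p, q, ε }.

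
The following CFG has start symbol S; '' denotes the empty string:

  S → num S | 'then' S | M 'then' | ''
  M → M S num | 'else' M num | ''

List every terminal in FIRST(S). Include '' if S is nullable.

{ 'else', 'then', num, '' }

S → num S contributes {num}.
S → 'then' S contributes {'then'}.
From S → M 'then': M nullable, take FIRST(M) ∪ {'then'} = { 'else', 'then', num }.
S → '' contributes ''.
Union: FIRST(S) = { 'else', 'then', num, '' }.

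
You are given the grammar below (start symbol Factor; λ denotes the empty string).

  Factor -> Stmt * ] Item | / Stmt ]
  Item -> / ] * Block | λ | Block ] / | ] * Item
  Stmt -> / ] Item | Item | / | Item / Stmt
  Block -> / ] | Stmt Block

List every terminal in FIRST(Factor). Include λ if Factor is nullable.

{ *, /, ] }

From Factor -> Stmt * ] Item: Stmt nullable, take FIRST(Stmt) ∪ {*} = { *, /, ] }.
Factor -> / Stmt ] contributes {/}.
Union: FIRST(Factor) = { *, /, ] }.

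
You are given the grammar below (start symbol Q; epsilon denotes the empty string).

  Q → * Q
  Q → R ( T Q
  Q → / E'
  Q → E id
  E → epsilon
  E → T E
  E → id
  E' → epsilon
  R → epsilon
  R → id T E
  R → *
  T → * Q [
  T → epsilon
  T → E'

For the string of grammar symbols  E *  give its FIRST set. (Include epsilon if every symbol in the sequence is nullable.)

Add FIRST(E)\{epsilon} = { *, id }; E is nullable, continue.
* is a terminal; add {*} and stop.

{ *, id }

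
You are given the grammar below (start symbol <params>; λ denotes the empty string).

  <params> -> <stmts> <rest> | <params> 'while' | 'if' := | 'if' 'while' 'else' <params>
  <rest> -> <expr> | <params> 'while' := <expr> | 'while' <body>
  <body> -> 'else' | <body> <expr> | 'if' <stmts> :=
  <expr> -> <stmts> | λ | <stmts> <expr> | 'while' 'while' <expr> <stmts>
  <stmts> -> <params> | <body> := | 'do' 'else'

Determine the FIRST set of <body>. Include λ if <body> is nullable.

{ 'else', 'if' }

<body> -> 'else' contributes {'else'}.
From <body> -> <body> <expr>: add FIRST(<body>) = { 'else', 'if' }.
<body> -> 'if' <stmts> := contributes {'if'}.
Union: FIRST(<body>) = { 'else', 'if' }.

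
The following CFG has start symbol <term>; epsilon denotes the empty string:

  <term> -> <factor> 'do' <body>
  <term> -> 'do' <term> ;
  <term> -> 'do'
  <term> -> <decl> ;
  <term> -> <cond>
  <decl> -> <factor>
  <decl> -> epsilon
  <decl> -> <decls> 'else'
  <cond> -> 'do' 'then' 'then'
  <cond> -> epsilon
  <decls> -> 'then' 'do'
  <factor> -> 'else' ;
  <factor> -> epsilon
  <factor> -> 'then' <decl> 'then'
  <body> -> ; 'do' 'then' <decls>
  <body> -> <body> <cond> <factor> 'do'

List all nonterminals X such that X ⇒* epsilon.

{ <cond>, <decl>, <factor>, <term> }

Directly nullable (have an epsilon-production): <decl>, <cond>, <factor>.
<term> -> <cond> with every symbol nullable, so <term> is nullable.
No other nonterminal has a production whose RHS symbols are all nullable.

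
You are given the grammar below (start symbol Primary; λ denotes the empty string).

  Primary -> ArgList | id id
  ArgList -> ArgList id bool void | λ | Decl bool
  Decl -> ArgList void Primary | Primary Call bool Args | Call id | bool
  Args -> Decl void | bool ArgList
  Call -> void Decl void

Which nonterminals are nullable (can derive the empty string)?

Directly nullable (have an λ-production): ArgList.
Primary -> ArgList with every symbol nullable, so Primary is nullable.
No other nonterminal has a production whose RHS symbols are all nullable.

{ ArgList, Primary }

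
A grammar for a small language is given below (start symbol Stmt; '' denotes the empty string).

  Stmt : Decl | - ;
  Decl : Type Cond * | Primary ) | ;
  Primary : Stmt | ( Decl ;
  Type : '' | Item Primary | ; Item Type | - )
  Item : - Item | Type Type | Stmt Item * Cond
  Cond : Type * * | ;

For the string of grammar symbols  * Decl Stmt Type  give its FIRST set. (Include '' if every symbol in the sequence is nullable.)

{ * }

* is a terminal; add {*} and stop.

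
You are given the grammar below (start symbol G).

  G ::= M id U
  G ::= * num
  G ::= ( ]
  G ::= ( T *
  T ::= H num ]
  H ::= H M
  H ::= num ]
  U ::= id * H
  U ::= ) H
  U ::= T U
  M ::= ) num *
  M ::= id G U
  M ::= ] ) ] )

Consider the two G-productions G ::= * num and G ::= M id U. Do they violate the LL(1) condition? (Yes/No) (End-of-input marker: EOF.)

No

FIRST(* num) = { * } and FIRST(M id U) = { ), ], id }.
The FIRST sets are disjoint and neither alternative is nullable — no conflict.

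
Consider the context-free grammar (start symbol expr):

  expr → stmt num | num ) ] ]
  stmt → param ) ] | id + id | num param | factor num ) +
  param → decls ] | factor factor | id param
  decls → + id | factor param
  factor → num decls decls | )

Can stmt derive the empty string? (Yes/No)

No

No nonterminal in this grammar is nullable.
No production of stmt has an RHS whose symbols are all nullable, so stmt is not nullable.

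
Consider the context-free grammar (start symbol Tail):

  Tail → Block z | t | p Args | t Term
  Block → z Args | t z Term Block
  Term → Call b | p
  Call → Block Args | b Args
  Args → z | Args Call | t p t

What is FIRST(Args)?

{ t, z }

Args → z contributes {z}.
From Args → Args Call: add FIRST(Args) = { t, z }.
Args → t p t contributes {t}.
Union: FIRST(Args) = { t, z }.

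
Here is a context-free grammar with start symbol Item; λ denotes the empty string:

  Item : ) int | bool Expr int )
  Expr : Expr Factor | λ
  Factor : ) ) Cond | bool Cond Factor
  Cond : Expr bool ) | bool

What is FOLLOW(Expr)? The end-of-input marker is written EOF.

{ ), bool, int }

In Item : bool Expr int ): add FIRST(int )) = { int }.
In Expr : Expr Factor: add FIRST(Factor) = { ), bool }.
In Cond : Expr bool ): add FIRST(bool )) = { bool }.
Union: FOLLOW(Expr) = { ), bool, int }.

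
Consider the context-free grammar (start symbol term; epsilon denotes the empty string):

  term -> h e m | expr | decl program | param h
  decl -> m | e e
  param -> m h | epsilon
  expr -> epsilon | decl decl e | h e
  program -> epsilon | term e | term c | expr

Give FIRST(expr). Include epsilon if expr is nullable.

expr -> epsilon contributes epsilon.
From expr -> decl decl e: add FIRST(decl) = { e, m }.
expr -> h e contributes {h}.
Union: FIRST(expr) = { e, h, m, epsilon }.

{ e, h, m, epsilon }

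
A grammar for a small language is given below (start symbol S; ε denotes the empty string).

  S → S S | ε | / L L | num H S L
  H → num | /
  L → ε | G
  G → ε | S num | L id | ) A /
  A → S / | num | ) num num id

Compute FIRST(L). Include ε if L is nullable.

L → ε contributes ε.
From L → G: add FIRST(G) = { ), /, id, num, ε } (including ε since G is nullable).
Union: FIRST(L) = { ), /, id, num, ε }.

{ ), /, id, num, ε }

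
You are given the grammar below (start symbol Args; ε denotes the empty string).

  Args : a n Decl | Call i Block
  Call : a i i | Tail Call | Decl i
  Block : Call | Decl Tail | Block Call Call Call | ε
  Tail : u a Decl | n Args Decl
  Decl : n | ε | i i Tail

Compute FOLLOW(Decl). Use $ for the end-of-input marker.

In Args : a n Decl: Decl is at the end, add FOLLOW(Args) = { $, a, i, n, u }.
In Call : Decl i: add FIRST(i) = { i }.
In Block : Decl Tail: add FIRST(Tail) = { n, u }.
In Tail : u a Decl: Decl is at the end, add FOLLOW(Tail) = { $, a, i, n, u }.
In Tail : n Args Decl: Decl is at the end, add FOLLOW(Tail) = { $, a, i, n, u }.
Union: FOLLOW(Decl) = { $, a, i, n, u }.

{ $, a, i, n, u }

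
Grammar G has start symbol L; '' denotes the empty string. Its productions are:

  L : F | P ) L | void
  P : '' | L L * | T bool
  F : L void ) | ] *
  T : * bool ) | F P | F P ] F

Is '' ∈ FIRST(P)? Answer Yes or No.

P has an ''-production, so P ⇒ ''.

Yes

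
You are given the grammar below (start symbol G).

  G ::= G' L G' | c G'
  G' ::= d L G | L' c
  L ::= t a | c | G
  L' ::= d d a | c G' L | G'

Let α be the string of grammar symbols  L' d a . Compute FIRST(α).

Add FIRST(L') = { c, d }; L' is not nullable, stop.

{ c, d }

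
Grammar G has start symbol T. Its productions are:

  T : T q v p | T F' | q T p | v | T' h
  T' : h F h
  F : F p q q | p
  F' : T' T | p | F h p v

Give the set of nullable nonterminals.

No nonterminal has an empty production or an RHS whose symbols are all nullable.

{ } (none)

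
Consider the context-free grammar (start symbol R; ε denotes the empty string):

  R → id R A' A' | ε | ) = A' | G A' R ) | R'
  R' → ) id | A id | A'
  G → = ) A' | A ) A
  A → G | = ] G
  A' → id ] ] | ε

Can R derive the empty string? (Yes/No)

R has an ε-production, so R ⇒ ε.

Yes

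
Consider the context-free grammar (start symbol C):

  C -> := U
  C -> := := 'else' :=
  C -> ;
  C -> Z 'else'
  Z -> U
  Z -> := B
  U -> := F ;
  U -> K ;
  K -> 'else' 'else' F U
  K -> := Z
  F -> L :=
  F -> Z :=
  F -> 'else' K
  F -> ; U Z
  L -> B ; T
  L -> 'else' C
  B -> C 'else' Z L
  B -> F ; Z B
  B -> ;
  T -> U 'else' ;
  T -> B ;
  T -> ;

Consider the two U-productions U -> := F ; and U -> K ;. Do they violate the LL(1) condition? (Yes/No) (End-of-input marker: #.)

FIRST(:= F ;) = { := } and FIRST(K ;) = { 'else', := }.
Both contain :=, so the two alternatives are not disjoint — LL(1) conflict.

Yes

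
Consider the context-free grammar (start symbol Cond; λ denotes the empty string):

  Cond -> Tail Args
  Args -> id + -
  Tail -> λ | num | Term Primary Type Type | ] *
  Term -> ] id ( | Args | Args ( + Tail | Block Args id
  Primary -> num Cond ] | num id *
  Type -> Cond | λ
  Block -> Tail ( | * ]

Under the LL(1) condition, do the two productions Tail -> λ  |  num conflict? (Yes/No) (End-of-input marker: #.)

Yes

FIRST(λ) = { λ } and FIRST(num) = { num }.
The first alternative is nullable and FOLLOW(Tail) = { (, id, num } shares num with FIRST of the second — conflict.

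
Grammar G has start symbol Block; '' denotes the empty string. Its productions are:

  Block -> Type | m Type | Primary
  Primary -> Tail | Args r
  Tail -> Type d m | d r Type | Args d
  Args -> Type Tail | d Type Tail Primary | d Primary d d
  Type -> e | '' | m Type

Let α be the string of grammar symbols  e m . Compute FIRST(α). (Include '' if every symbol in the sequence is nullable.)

{ e }

e is a terminal; add {e} and stop.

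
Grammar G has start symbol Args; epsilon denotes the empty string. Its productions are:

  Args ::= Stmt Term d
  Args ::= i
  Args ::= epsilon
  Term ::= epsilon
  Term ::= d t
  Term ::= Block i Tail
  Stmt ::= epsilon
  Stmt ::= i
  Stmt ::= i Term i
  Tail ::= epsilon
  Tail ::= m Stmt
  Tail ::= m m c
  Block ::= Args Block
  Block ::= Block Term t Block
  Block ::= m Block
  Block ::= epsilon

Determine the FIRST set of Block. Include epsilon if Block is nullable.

{ d, i, m, t, epsilon }

From Block ::= Args Block: Args, Block nullable, take FIRST(Args) ∪ FIRST(Block) = { d, i, m, t }; also epsilon since the whole RHS is nullable.
From Block ::= Block Term t Block: Block, Term nullable, take FIRST(Block) ∪ FIRST(Term) ∪ {t} = { d, i, m, t }.
Block ::= m Block contributes {m}.
Block ::= epsilon contributes epsilon.
Union: FIRST(Block) = { d, i, m, t, epsilon }.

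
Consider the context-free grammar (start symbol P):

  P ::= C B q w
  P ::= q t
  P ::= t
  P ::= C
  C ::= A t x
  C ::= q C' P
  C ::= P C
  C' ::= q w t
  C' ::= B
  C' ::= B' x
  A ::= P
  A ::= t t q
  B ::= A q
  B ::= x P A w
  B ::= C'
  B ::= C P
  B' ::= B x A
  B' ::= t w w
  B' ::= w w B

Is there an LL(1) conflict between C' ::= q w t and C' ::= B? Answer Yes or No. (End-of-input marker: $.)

Yes

FIRST(q w t) = { q } and FIRST(B) = { q, t, w, x }.
Both contain q, so the two alternatives are not disjoint — LL(1) conflict.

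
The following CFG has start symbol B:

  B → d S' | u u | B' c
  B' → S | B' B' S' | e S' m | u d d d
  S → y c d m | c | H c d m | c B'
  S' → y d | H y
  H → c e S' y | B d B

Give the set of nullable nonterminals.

{ } (none)

No nonterminal has an empty production or an RHS whose symbols are all nullable.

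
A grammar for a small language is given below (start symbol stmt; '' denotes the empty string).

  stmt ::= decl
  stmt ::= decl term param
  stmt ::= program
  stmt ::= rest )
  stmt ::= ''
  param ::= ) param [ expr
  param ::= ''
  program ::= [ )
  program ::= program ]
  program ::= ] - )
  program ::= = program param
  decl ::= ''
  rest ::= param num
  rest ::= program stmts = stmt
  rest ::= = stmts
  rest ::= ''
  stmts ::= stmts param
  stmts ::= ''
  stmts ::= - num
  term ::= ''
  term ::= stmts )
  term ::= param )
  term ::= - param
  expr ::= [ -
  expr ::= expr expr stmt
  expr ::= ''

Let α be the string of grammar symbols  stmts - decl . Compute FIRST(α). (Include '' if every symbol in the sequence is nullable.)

Add FIRST(stmts)\{''} = { ), - }; stmts is nullable, continue.
- is a terminal; add {-} and stop.

{ ), - }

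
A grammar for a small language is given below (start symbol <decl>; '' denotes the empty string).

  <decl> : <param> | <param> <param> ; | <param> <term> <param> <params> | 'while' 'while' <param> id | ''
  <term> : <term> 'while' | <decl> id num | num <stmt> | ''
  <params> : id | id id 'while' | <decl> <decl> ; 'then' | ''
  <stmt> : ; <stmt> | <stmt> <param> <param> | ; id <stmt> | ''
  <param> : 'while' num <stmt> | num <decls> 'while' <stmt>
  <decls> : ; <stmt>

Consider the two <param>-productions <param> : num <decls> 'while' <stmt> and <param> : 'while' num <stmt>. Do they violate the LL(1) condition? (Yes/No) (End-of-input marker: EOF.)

No

FIRST(num <decls> 'while' <stmt>) = { num } and FIRST('while' num <stmt>) = { 'while' }.
The FIRST sets are disjoint and neither alternative is nullable — no conflict.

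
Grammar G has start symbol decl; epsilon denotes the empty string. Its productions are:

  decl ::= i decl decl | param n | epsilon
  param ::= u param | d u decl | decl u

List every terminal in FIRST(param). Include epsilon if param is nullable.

param ::= u param contributes {u}.
param ::= d u decl contributes {d}.
From param ::= decl u: decl nullable, take FIRST(decl) ∪ {u} = { d, i, u }.
Union: FIRST(param) = { d, i, u }.

{ d, i, u }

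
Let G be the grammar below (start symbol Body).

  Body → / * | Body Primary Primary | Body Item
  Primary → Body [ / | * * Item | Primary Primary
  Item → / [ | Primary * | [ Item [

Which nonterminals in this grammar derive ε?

{ } (none)

No nonterminal has an empty production or an RHS whose symbols are all nullable.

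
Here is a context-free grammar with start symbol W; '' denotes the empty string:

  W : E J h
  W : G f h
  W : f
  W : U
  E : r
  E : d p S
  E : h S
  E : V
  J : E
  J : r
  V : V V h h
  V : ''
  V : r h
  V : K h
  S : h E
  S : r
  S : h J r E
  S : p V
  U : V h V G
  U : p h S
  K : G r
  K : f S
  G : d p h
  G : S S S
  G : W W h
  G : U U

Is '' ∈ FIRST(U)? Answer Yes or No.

Nullable nonterminals: E, J, V.
No production of U has an RHS whose symbols are all nullable, so U is not nullable.

No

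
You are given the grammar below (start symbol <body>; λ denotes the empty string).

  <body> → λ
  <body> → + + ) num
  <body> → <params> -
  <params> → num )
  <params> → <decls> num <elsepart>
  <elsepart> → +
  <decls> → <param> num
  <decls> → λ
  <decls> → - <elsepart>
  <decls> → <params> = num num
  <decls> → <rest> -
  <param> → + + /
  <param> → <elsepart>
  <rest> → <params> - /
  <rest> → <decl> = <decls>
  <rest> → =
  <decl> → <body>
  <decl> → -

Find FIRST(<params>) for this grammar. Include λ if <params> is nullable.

{ +, -, =, num }

<params> → num ) contributes {num}.
From <params> → <decls> num <elsepart>: <decls> nullable, take FIRST(<decls>) ∪ {num} = { +, -, =, num }.
Union: FIRST(<params>) = { +, -, =, num }.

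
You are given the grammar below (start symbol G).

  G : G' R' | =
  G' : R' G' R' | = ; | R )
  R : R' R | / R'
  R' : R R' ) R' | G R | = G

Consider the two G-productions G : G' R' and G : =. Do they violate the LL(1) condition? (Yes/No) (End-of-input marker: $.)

Yes

FIRST(G' R') = { /, = } and FIRST(=) = { = }.
Both contain =, so the two alternatives are not disjoint — LL(1) conflict.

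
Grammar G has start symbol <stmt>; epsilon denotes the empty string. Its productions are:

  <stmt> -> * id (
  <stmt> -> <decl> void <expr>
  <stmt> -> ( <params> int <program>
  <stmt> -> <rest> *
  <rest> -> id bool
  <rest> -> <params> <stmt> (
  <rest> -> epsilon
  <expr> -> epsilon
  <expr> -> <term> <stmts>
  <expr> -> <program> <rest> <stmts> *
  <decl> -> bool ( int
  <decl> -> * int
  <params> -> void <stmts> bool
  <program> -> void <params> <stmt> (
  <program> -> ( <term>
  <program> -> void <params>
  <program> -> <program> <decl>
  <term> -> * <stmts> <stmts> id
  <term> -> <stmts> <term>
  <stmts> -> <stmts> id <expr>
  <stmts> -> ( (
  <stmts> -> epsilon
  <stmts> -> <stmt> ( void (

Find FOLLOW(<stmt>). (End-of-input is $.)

{ $, ( }

<stmt> is the start symbol, so $ ∈ FOLLOW(<stmt>).
In <rest> -> <params> <stmt> (: add FIRST(() = { ( }.
In <program> -> void <params> <stmt> (: add FIRST(() = { ( }.
In <stmts> -> <stmt> ( void (: add FIRST(( void () = { ( }.
Union: FOLLOW(<stmt>) = { $, ( }.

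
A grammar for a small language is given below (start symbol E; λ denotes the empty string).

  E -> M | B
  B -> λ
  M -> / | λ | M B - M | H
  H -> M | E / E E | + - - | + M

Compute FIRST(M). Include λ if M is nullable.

M -> / contributes {/}.
M -> λ contributes λ.
From M -> M B - M: M, B nullable, take FIRST(M) ∪ FIRST(B) ∪ {-} = { +, -, / }.
From M -> H: add FIRST(H) = { +, -, /, λ } (including λ since H is nullable).
Union: FIRST(M) = { +, -, /, λ }.

{ +, -, /, λ }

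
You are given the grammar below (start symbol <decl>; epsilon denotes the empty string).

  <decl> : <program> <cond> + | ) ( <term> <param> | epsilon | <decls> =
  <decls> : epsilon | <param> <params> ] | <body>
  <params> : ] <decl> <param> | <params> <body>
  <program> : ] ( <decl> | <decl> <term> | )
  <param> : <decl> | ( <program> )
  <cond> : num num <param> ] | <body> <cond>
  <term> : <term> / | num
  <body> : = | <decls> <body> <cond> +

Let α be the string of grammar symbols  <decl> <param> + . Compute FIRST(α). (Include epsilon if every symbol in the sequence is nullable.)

{ (, ), +, =, ], num }

Add FIRST(<decl>)\{epsilon} = { (, ), =, ], num }; <decl> is nullable, continue.
Add FIRST(<param>)\{epsilon} = { (, ), =, ], num }; <param> is nullable, continue.
+ is a terminal; add {+} and stop.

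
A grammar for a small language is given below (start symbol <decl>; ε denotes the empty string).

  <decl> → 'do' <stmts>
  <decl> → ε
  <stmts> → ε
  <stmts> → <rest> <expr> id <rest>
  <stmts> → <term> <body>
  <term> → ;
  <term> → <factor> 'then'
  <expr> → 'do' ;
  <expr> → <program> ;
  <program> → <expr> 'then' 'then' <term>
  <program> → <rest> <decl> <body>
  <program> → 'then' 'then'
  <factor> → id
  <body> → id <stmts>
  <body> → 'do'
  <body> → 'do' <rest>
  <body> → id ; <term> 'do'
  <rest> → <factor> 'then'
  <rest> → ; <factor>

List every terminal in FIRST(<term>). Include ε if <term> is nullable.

<term> → ; contributes {;}.
From <term> → <factor> 'then': add FIRST(<factor>) = { id }.
Union: FIRST(<term>) = { ;, id }.

{ ;, id }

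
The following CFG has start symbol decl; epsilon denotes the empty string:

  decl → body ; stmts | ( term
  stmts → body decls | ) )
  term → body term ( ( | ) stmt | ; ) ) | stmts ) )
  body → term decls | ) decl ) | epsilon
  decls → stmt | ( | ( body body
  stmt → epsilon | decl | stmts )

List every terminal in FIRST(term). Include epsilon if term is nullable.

From term → body term ( (: body nullable, take FIRST(body) ∪ FIRST(term) = { (, ), ; }.
term → ) stmt contributes {)}.
term → ; ) ) contributes {;}.
From term → stmts ) ): stmts nullable, take FIRST(stmts) ∪ {)} = { (, ), ; }.
Union: FIRST(term) = { (, ), ; }.

{ (, ), ; }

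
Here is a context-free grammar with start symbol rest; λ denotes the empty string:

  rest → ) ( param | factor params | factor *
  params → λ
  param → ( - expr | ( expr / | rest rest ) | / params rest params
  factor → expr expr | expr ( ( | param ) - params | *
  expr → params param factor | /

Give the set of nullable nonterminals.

{ params }

Directly nullable (have an λ-production): params.
No other nonterminal has a production whose RHS symbols are all nullable.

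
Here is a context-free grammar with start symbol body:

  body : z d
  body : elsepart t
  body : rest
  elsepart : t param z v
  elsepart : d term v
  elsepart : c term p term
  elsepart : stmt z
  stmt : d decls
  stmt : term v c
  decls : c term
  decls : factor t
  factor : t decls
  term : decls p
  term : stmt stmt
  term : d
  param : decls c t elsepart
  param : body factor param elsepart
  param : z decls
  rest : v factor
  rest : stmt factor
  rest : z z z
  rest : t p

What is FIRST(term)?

{ c, d, t }

From term : decls p: add FIRST(decls) = { c, t }.
From term : stmt stmt: add FIRST(stmt) = { c, d, t }.
term : d contributes {d}.
Union: FIRST(term) = { c, d, t }.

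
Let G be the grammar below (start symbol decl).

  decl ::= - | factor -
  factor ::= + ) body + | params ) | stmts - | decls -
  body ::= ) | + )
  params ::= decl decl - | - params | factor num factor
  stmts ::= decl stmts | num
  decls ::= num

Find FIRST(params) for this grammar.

From params ::= decl decl -: add FIRST(decl) = { +, -, num }.
params ::= - params contributes {-}.
From params ::= factor num factor: add FIRST(factor) = { +, -, num }.
Union: FIRST(params) = { +, -, num }.

{ +, -, num }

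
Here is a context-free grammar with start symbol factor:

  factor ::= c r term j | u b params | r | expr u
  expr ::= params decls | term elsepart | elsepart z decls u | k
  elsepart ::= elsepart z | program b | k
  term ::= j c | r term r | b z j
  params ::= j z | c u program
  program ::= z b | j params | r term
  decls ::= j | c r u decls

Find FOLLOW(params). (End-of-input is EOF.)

{ EOF, b, c, j }

In factor ::= u b params: params is at the end, add FOLLOW(factor) = { EOF }.
In expr ::= params decls: add FIRST(decls) = { c, j }.
In program ::= j params: params is at the end, add FOLLOW(program) = { EOF, b, c, j }.
Union: FOLLOW(params) = { EOF, b, c, j }.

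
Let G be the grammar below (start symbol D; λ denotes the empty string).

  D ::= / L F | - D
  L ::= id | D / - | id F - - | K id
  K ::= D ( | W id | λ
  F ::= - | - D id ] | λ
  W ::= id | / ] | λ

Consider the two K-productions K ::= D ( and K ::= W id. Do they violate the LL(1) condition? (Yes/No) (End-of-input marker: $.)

Yes

FIRST(D () = { -, / } and FIRST(W id) = { /, id }.
Both contain /, so the two alternatives are not disjoint — LL(1) conflict.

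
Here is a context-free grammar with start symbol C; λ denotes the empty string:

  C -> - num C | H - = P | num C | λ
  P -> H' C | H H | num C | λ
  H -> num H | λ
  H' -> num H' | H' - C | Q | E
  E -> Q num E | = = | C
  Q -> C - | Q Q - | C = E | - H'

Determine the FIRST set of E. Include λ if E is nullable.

{ -, =, num, λ }

From E -> Q num E: add FIRST(Q) = { -, =, num }.
E -> = = contributes {=}.
From E -> C: add FIRST(C) = { -, num, λ } (including λ since C is nullable).
Union: FIRST(E) = { -, =, num, λ }.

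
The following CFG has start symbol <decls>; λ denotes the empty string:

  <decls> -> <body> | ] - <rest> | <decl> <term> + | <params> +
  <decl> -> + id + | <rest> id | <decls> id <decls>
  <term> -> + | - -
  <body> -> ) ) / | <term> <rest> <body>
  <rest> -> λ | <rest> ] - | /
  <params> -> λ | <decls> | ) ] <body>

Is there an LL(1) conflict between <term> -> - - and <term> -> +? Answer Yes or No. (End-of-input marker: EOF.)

No

FIRST(- -) = { - } and FIRST(+) = { + }.
The FIRST sets are disjoint and neither alternative is nullable — no conflict.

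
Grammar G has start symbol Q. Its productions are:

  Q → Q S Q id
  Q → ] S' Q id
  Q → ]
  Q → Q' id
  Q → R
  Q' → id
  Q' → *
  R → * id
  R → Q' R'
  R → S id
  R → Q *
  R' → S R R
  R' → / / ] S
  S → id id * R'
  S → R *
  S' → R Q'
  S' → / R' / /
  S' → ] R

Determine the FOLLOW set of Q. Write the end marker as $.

Q is the start symbol, so $ ∈ FOLLOW(Q).
In Q → Q S Q id: add FIRST(S Q id) = { *, ], id }.
In Q → Q S Q id: add FIRST(id) = { id }.
In Q → ] S' Q id: add FIRST(id) = { id }.
In R → Q *: add FIRST(*) = { * }.
Union: FOLLOW(Q) = { $, *, ], id }.

{ $, *, ], id }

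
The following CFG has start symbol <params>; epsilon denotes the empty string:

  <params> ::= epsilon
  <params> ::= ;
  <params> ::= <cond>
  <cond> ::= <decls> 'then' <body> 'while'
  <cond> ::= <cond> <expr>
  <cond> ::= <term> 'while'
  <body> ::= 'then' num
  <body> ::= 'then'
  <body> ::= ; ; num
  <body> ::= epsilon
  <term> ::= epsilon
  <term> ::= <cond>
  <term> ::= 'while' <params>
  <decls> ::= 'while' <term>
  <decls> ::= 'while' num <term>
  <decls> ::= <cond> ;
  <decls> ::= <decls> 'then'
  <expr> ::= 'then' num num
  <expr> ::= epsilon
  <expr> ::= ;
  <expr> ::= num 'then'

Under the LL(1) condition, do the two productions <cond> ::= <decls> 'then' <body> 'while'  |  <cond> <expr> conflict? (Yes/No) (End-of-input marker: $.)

Yes

FIRST(<decls> 'then' <body> 'while') = { 'while' } and FIRST(<cond> <expr>) = { 'while' }.
Both contain 'while', so the two alternatives are not disjoint — LL(1) conflict.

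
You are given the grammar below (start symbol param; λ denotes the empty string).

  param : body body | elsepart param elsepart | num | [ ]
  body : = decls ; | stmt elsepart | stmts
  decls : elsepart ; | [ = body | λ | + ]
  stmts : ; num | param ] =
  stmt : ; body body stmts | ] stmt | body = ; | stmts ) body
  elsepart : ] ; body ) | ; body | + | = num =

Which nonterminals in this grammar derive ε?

{ decls }

Directly nullable (have an λ-production): decls.
No other nonterminal has a production whose RHS symbols are all nullable.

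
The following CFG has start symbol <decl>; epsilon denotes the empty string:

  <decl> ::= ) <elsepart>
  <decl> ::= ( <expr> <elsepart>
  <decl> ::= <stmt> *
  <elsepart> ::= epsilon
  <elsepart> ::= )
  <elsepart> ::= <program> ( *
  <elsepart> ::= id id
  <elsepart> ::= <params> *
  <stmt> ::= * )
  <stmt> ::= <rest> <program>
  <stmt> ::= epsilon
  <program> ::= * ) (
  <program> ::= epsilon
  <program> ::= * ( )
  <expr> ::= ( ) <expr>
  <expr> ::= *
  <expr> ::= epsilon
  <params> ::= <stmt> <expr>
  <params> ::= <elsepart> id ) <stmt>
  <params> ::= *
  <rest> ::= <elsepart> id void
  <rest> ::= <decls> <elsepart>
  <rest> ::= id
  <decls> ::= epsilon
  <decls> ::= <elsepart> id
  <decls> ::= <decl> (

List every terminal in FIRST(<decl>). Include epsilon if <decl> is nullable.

<decl> ::= ) <elsepart> contributes {)}.
<decl> ::= ( <expr> <elsepart> contributes {(}.
From <decl> ::= <stmt> *: <stmt> nullable, take FIRST(<stmt>) ∪ {*} = { (, ), *, id }.
Union: FIRST(<decl>) = { (, ), *, id }.

{ (, ), *, id }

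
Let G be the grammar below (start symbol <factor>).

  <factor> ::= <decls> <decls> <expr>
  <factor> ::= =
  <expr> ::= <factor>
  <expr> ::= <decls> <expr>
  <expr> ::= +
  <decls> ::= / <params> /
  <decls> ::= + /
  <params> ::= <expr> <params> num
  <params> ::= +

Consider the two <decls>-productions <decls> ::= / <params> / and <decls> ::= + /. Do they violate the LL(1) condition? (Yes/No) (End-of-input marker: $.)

FIRST(/ <params> /) = { / } and FIRST(+ /) = { + }.
The FIRST sets are disjoint and neither alternative is nullable — no conflict.

No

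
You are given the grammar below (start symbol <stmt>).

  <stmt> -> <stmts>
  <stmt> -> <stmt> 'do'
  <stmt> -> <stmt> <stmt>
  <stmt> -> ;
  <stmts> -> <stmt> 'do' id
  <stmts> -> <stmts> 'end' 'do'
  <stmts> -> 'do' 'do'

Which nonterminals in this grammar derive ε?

{ } (none)

No nonterminal has an empty production or an RHS whose symbols are all nullable.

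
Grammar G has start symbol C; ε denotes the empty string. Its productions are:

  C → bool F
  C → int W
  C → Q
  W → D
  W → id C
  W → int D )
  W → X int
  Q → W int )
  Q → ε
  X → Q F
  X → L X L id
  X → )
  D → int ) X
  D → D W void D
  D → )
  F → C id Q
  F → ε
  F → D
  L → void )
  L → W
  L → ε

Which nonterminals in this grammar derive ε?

{ C, F, L, Q, X }

Directly nullable (have an ε-production): Q, F, L.
X → Q F with every symbol nullable, so X is nullable.
C → Q with every symbol nullable, so C is nullable.
No other nonterminal has a production whose RHS symbols are all nullable.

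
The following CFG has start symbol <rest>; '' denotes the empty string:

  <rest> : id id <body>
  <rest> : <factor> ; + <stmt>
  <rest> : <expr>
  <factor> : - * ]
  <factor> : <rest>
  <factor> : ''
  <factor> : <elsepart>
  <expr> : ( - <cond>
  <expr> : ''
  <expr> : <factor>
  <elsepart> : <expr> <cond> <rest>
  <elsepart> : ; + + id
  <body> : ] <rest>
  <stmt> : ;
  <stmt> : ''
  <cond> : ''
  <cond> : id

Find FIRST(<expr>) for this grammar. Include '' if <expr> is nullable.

<expr> : ( - <cond> contributes {(}.
<expr> : '' contributes ''.
From <expr> : <factor>: add FIRST(<factor>) = { (, -, ;, id, '' } (including '' since <factor> is nullable).
Union: FIRST(<expr>) = { (, -, ;, id, '' }.

{ (, -, ;, id, '' }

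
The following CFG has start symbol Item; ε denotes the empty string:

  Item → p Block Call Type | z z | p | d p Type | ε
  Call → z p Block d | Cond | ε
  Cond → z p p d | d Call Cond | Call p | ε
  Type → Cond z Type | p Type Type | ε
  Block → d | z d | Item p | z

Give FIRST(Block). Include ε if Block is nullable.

Block → d contributes {d}.
Block → z d contributes {z}.
From Block → Item p: Item nullable, take FIRST(Item) ∪ {p} = { d, p, z }.
Block → z contributes {z}.
Union: FIRST(Block) = { d, p, z }.

{ d, p, z }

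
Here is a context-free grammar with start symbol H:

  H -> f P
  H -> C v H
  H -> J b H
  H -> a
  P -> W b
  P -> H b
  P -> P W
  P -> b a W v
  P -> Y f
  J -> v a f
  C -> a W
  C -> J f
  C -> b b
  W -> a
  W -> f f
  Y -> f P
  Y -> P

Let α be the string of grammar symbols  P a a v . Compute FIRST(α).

{ a, b, f, v }

Add FIRST(P) = { a, b, f, v }; P is not nullable, stop.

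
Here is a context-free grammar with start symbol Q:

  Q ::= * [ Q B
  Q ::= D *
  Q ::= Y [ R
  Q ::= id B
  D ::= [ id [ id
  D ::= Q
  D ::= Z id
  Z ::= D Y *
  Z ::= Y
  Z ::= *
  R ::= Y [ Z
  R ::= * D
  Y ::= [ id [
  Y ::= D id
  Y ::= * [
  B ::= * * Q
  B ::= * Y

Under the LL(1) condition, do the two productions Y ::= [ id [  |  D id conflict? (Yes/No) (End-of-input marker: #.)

FIRST([ id [) = { [ } and FIRST(D id) = { *, [, id }.
Both contain [, so the two alternatives are not disjoint — LL(1) conflict.

Yes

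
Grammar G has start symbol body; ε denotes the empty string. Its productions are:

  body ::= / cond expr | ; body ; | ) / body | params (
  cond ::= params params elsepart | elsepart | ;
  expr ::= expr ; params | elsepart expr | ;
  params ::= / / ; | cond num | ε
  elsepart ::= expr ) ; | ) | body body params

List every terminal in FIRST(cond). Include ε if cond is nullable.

From cond ::= params params elsepart: params, params nullable, take FIRST(params) ∪ FIRST(params) ∪ FIRST(elsepart) = { (, ), /, ; }.
From cond ::= elsepart: add FIRST(elsepart) = { (, ), /, ; }.
cond ::= ; contributes {;}.
Union: FIRST(cond) = { (, ), /, ; }.

{ (, ), /, ; }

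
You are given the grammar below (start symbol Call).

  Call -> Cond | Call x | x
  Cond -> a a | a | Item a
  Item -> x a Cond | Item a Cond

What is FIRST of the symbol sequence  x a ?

x is a terminal; add {x} and stop.

{ x }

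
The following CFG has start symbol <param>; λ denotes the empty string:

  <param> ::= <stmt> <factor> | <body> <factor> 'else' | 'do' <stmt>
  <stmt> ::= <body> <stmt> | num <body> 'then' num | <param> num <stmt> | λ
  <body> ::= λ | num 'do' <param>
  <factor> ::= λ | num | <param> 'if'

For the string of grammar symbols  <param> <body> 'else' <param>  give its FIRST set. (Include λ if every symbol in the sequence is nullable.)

{ 'do', 'else', 'if', num }

Add FIRST(<param>)\{λ} = { 'do', 'else', 'if', num }; <param> is nullable, continue.
Add FIRST(<body>)\{λ} = { num }; <body> is nullable, continue.
'else' is a terminal; add {'else'} and stop.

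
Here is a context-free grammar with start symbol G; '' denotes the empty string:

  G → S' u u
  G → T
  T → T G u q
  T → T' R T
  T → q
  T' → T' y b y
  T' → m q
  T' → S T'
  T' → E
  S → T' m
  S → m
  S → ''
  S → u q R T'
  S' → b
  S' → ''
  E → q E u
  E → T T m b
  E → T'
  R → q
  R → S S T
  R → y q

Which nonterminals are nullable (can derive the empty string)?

{ S, S' }

Directly nullable (have an ''-production): S, S'.
No other nonterminal has a production whose RHS symbols are all nullable.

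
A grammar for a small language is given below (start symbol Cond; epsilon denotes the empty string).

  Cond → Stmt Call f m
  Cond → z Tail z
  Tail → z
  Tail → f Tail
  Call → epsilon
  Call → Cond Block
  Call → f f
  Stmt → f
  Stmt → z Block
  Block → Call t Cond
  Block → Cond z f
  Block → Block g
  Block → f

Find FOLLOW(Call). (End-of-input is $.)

In Cond → Stmt Call f m: add FIRST(f m) = { f }.
In Block → Call t Cond: add FIRST(t Cond) = { t }.
Union: FOLLOW(Call) = { f, t }.

{ f, t }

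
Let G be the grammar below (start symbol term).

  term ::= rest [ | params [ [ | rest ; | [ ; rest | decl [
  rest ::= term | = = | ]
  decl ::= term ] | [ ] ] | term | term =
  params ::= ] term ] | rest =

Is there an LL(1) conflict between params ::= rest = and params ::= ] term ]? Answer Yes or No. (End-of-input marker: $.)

Yes

FIRST(rest =) = { =, [, ] } and FIRST(] term ]) = { ] }.
Both contain ], so the two alternatives are not disjoint — LL(1) conflict.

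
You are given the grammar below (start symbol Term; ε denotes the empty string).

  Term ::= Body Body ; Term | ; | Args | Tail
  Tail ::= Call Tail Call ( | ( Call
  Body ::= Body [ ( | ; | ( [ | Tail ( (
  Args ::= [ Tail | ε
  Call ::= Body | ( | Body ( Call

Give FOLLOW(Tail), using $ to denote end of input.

In Term ::= Tail: Tail is at the end, add FOLLOW(Term) = { $ }.
In Tail ::= Call Tail Call (: add FIRST(Call () = { (, ; }.
In Body ::= Tail ( (: add FIRST(( () = { ( }.
In Args ::= [ Tail: Tail is at the end, add FOLLOW(Args) = { $ }.
Union: FOLLOW(Tail) = { $, (, ; }.

{ $, (, ; }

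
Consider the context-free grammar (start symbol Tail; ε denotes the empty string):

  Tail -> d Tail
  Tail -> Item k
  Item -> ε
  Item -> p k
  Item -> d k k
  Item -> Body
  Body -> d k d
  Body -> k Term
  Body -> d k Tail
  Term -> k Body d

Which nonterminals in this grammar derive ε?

{ Item }

Directly nullable (have an ε-production): Item.
No other nonterminal has a production whose RHS symbols are all nullable.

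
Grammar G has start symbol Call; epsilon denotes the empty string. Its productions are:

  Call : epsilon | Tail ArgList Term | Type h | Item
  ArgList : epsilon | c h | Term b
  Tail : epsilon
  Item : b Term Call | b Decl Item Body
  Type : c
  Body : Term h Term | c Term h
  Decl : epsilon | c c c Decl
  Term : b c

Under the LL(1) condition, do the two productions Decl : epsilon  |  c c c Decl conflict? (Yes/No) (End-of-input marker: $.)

FIRST(epsilon) = { epsilon } and FIRST(c c c Decl) = { c }.
The first is nullable but FOLLOW(Decl) = { b } is disjoint from FIRST of the second.

No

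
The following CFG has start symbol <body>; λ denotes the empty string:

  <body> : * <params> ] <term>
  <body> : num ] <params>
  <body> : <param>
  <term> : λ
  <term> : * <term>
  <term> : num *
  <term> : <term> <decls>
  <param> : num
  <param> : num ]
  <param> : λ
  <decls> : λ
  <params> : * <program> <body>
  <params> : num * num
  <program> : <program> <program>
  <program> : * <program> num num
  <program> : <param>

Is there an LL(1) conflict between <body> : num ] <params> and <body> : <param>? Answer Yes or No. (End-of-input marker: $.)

FIRST(num ] <params>) = { num } and FIRST(<param>) = { num, λ }.
Both contain num, so the two alternatives are not disjoint — LL(1) conflict.

Yes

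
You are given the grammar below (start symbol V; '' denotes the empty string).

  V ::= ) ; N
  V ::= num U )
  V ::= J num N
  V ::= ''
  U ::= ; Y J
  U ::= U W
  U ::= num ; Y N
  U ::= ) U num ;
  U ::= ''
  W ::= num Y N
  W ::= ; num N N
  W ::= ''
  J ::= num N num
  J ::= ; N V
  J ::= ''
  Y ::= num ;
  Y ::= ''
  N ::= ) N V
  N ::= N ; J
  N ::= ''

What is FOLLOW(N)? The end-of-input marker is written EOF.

In V ::= ) ; N: N is at the end, add FOLLOW(V) = { EOF, ), ;, num }.
In V ::= J num N: N is at the end, add FOLLOW(V) = { EOF, ), ;, num }.
In U ::= num ; Y N: N is at the end, add FOLLOW(U) = { ), ;, num }.
In W ::= num Y N: N is at the end, add FOLLOW(W) = { ), ;, num }.
In W ::= ; num N N: add FIRST(N)\{''} = { ), ; }.
  Since N is nullable, also add FOLLOW(W) = { ), ;, num }.
In W ::= ; num N N: N is at the end, add FOLLOW(W) = { ), ;, num }.
In J ::= num N num: add FIRST(num) = { num }.
In J ::= ; N V: add FIRST(V)\{''} = { ), ;, num }.
  Since V is nullable, also add FOLLOW(J) = { EOF, ), ;, num }.
In N ::= ) N V: add FIRST(V)\{''} = { ), ;, num }.
  Since V is nullable, also add FOLLOW(N) = { EOF, ), ;, num }.
In N ::= N ; J: add FIRST(; J) = { ; }.
Union: FOLLOW(N) = { EOF, ), ;, num }.

{ EOF, ), ;, num }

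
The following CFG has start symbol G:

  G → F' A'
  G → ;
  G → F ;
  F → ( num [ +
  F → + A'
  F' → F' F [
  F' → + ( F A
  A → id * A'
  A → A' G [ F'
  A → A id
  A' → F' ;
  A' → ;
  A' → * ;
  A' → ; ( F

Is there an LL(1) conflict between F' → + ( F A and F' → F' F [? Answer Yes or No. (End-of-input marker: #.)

Yes

FIRST(+ ( F A) = { + } and FIRST(F' F [) = { + }.
Both contain +, so the two alternatives are not disjoint — LL(1) conflict.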